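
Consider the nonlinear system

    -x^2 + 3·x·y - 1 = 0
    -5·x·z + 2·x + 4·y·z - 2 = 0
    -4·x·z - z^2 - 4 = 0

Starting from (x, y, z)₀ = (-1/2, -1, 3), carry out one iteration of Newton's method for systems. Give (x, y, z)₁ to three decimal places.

(-0.617, -0.677, 1.602)

At (-1/2, -1, 3): F = (0.250, -7.500, -7.000).
Jacobian J = [[-2·x + 3·y, 3·x, 0], [-5·z + 2, 4·z, -5·x + 4·y], [-4·z, 0, -4·x - 2·z]].
At the point, J = [[-2.000, -1.500, 0.000], [-13.000, 12.000, -1.500], [-12.000, 0.000, -4.000]] (det J = 147.000).
Solving J·Δ = −F gives Δ = (-0.117, 0.323, -1.398).
Then the next iterate is (x, y, z)₁ = (-0.617, -0.677, 1.602).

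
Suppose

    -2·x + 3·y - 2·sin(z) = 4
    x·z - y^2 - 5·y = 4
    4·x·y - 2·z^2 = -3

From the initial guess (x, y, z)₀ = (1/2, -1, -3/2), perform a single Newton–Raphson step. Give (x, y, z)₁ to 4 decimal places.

At (1/2, -1, -3/2): F = (-6.005010, -0.7500, -3.5000).
Jacobian J = [[-2, 3, -2·cos(z)], [z, -2·y - 5, x], [4·y, 4·x, -4·z]].
At the point, J = [[-2.0000, 3.0000, -0.141474], [-1.5000, -3.0000, 0.5000], [-4.0000, 2.0000, 6.0000]] (det J = 61.122116).
Solving J·Δ = −F gives Δ = (-2.0294, 0.6029, -0.9706).
Then the next iterate is (x, y, z)₁ = (-1.5294, -0.3971, -2.4706).

(-1.5294, -0.3971, -2.4706)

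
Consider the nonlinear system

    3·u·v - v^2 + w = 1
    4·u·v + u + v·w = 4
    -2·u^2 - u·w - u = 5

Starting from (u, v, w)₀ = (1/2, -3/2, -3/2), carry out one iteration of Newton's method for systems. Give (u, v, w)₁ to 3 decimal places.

(-39.833, -64.833, 109.000)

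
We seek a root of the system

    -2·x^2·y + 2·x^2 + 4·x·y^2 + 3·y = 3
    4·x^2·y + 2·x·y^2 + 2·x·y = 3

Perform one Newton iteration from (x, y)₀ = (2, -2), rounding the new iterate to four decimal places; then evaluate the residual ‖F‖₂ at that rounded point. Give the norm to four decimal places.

At (2, -2): F = (47.0000, -27.0000).
Jacobian J = [[-4·x·y + 4·x + 4·y^2, -2·x^2 + 8·x·y + 3], [8·x·y + 2·y^2 + 2·y, 4·x^2 + 4·x·y + 2·x]].
At the point, J = [[40.0000, -37.0000], [-28.0000, 4.0000]] (det J = -876.0000).
Solving J·Δ = −F gives Δ = (-0.9258, 0.2694).
Then the next iterate is (x, y)₁ = (1.0742, -1.7306).
Re-evaluating at (1.0742, -1.7306): F = (10.978724, -8.271410), so ‖F‖₂ = 13.7459.

13.7459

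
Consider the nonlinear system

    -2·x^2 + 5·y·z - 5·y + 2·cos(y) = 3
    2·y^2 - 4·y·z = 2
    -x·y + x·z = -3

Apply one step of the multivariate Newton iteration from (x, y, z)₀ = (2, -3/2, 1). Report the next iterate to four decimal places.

(-1.4602, 1.1128, 3.9381)

At (2, -3/2, 1): F = (-10.858526, 8.5000, 8.0000).
Jacobian J = [[-4·x, 5·z - 2·sin(y) - 5, 5·y], [0, 4·y - 4·z, -4·y], [-y + z, -x, x]].
At the point, J = [[-8.0000, 1.994990, -7.5000], [0.0000, -10.0000, 6.0000], [2.5000, -2.0000, 2.0000]] (det J = -93.575150).
Solving J·Δ = −F gives Δ = (-3.4602, 2.6128, 2.9381).
Then the next iterate is (x, y, z)₁ = (-1.4602, 1.1128, 3.9381).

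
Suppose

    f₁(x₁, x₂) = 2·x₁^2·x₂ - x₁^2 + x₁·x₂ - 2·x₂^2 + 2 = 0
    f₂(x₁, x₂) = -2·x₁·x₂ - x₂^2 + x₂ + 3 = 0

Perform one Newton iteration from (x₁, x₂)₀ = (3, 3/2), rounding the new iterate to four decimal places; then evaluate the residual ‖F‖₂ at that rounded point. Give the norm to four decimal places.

6.4873

At (3, 3/2): F = (20.0000, -6.7500).
Jacobian J = [[4·x₁·x₂ - 2·x₁ + x₂, 2·x₁^2 + x₁ - 4·x₂], [-2·x₂, -2·x₁ - 2·x₂ + 1]].
At the point, J = [[13.5000, 15.0000], [-3.0000, -8.0000]] (det J = -63.0000).
Solving J·Δ = −F gives Δ = (-0.9325, -0.4940).
Then the next iterate is (x₁, x₂)₁ = (2.0675, 1.0060).
Re-evaluating at (2.0675, 1.0060): F = (6.381684, -1.165846), so ‖F‖₂ = 6.4873.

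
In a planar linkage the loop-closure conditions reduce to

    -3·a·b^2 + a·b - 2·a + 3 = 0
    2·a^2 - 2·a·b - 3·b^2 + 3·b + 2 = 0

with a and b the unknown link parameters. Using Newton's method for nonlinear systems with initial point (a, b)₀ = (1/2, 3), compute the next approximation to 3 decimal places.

(0.493, 1.846)

At (1/2, 3): F = (-10.000, -18.500).
Jacobian J = [[-3·b^2 + b - 2, -6·a·b + a], [4·a - 2·b, -2·a - 6·b + 3]].
At the point, J = [[-26.000, -8.500], [-4.000, -16.000]] (det J = 382.000).
Solving J·Δ = −F gives Δ = (-0.007, -1.154).
Then the next iterate is (a, b)₁ = (0.493, 1.846).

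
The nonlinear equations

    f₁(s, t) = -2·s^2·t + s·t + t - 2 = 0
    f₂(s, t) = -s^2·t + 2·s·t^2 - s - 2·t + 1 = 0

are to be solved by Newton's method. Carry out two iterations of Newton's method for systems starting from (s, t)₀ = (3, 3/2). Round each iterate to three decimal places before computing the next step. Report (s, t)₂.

(0.985, 1.203)

At (3, 3/2): F = (-23.000, -5.000).
Jacobian J = [[-4·s·t + t, -2·s^2 + s + 1], [-2·s·t + 2·t^2 - 1, -s^2 + 4·s·t - 2]].
At the point, J = [[-16.500, -14.000], [-5.500, 7.000]] (det J = -192.500).
Solving J·Δ = −F gives Δ = (-1.200, -0.229).
Then the next iterate is (s, t)₁ = (1.800, 1.271).
Round to (1.800, 1.271) and repeat: F = (-6.67728, -1.64445), J = [[-7.88020, -3.680], [-2.34472, 3.91120]].
Δ = (-0.815, -0.068), so (s, t)₂ = (0.985, 1.203).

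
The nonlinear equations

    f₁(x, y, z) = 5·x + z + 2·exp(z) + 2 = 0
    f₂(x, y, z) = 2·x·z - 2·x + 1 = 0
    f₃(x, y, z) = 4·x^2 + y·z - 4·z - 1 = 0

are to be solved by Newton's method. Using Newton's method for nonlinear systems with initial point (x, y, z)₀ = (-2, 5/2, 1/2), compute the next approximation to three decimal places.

(-1.750, -15.953, 1.188)

At (-2, 5/2, 1/2): F = (-4.20256, 3.000, 14.250).
Jacobian J = [[5, 0, 2·exp(z) + 1], [2·z - 2, 0, 2·x], [8·x, z, y - 4]].
At the point, J = [[5.000, 0.000, 4.29744], [-1.000, 0.000, -4.000], [-16.000, 0.500, -1.500]] (det J = 7.85128).
Solving J·Δ = −F gives Δ = (0.250, -18.453, 0.688).
Then the next iterate is (x, y, z)₁ = (-1.750, -15.953, 1.188).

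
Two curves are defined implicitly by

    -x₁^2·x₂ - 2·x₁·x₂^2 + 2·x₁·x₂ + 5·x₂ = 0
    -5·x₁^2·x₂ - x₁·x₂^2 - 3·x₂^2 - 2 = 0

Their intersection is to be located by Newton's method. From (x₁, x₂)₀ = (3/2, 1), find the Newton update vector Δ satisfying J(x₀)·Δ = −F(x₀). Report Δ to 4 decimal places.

(1.0595, -1.7137)

At (3/2, 1): F = (2.7500, -17.7500).
Jacobian J = [[-2·x₁·x₂ - 2·x₂^2 + 2·x₂, -x₁^2 - 4·x₁·x₂ + 2·x₁ + 5], [-10·x₁·x₂ - x₂^2, -5·x₁^2 - 2·x₁·x₂ - 6·x₂]].
At the point, J = [[-3.0000, -0.2500], [-16.0000, -20.2500]] (det J = 56.7500).
Solving J·Δ = −F gives Δ = (1.0595, -1.7137).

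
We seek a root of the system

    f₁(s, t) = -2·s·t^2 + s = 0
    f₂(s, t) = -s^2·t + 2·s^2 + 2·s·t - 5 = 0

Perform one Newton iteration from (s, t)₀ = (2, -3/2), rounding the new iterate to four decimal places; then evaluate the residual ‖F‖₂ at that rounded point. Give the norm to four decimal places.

At (2, -3/2): F = (-7.0000, 3.0000).
Jacobian J = [[-2·t^2 + 1, -4·s·t], [-2·s·t + 4·s + 2·t, -s^2 + 2·s]].
At the point, J = [[-3.5000, 12.0000], [11.0000, 0.0000]] (det J = -132.0000).
Solving J·Δ = −F gives Δ = (-0.2727, 0.5038).
Then the next iterate is (s, t)₁ = (1.7273, -0.9962).
Re-evaluating at (1.7273, -0.9962): F = (-1.701095, 0.497886), so ‖F‖₂ = 1.7725.

1.7725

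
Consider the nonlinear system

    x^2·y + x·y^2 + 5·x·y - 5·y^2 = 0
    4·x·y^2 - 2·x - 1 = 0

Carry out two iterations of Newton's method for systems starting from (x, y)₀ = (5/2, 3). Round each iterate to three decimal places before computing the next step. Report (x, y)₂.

At (5/2, 3): F = (33.750, 84.000).
Jacobian J = [[2·x·y + y^2 + 5·y, x^2 + 2·x·y + 5·x - 10·y], [4·y^2 - 2, 8·x·y]].
At the point, J = [[39.000, 3.750], [34.000, 60.000]] (det J = 2212.500).
Solving J·Δ = −F gives Δ = (-0.773, -0.962).
Then the next iterate is (x, y)₁ = (1.727, 2.038).
Round to (1.727, 2.038) and repeat: F = (10.08230, 24.23799), J = [[21.38270, -1.72322], [14.61378, 28.15701]].
Δ = (-0.519, -0.591), so (x, y)₂ = (1.208, 1.447).

(1.208, 1.447)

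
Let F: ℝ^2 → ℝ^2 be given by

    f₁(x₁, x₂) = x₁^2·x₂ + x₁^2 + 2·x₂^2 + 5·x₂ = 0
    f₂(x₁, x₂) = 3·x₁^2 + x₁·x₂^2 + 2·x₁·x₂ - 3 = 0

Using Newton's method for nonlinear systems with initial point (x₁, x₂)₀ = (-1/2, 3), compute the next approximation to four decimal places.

At (-1/2, 3): F = (34.0000, -9.7500).
Jacobian J = [[2·x₁·x₂ + 2·x₁, x₁^2 + 4·x₂ + 5], [6·x₁ + x₂^2 + 2·x₂, 2·x₁·x₂ + 2·x₁]].
At the point, J = [[-4.0000, 17.2500], [12.0000, -4.0000]] (det J = -191.0000).
Solving J·Δ = −F gives Δ = (0.1685, -1.9319).
Then the next iterate is (x₁, x₂)₁ = (-0.3315, 1.0681).

(-0.3315, 1.0681)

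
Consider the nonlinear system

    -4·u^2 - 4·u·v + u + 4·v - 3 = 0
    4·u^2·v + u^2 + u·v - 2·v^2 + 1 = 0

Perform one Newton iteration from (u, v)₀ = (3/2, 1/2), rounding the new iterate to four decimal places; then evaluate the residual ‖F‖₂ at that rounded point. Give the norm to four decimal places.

At (3/2, 1/2): F = (-11.5000, 8.0000).
Jacobian J = [[-8·u - 4·v + 1, -4·u + 4], [8·u·v + 2·u + v, 4·u^2 + u - 4·v]].
At the point, J = [[-13.0000, -2.0000], [9.5000, 8.5000]] (det J = -91.5000).
Solving J·Δ = −F gives Δ = (-0.8934, 0.0574).
Then the next iterate is (u, v)₁ = (0.6066, 0.5574).
Re-evaluating at (0.6066, 0.5574): F = (-2.988130, 1.905104), so ‖F‖₂ = 3.5438.

3.5438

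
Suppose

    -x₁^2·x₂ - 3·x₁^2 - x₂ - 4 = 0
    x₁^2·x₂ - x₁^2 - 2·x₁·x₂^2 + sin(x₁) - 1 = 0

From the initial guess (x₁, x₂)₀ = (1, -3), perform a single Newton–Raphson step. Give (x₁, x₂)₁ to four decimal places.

At (1, -3): F = (-1.0000, -22.158529).
Jacobian J = [[-2·x₁·x₂ - 6·x₁, -x₁^2 - 1], [2·x₁·x₂ - 2·x₁ - 2·x₂^2 + cos(x₁), x₁^2 - 4·x₁·x₂]].
At the point, J = [[0.0000, -2.0000], [-25.459698, 13.0000]] (det J = -50.919395).
Solving J·Δ = −F gives Δ = (-1.1256, -0.5000).
Then the next iterate is (x₁, x₂)₁ = (-0.1256, -3.5000).

(-0.1256, -3.5000)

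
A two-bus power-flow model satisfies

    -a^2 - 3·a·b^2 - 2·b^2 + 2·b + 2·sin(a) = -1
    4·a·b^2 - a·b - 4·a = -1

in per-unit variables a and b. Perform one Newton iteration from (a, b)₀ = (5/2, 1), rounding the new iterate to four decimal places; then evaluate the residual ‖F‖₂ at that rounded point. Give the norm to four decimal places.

At (5/2, 1): F = (-11.553056, -1.5000).
Jacobian J = [[-2·a - 3·b^2 + 2·cos(a), -6·a·b - 4·b + 2], [4·b^2 - b - 4, 8·a·b - a]].
At the point, J = [[-9.602287, -17.0000], [-1.0000, 17.5000]] (det J = -185.040027).
Solving J·Δ = −F gives Δ = (-1.2304, 0.0154).
Then the next iterate is (a, b)₁ = (1.2696, 1.0154).
Re-evaluating at (1.2696, 1.0154): F = (-2.660208, -0.131533), so ‖F‖₂ = 2.6635.

2.6635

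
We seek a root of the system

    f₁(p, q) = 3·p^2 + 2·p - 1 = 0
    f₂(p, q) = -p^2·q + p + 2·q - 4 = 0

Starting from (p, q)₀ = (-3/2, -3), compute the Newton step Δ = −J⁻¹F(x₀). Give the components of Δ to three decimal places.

(0.393, -31.571)

At (-3/2, -3): F = (2.750, -4.750).
Jacobian J = [[6·p + 2, 0], [-2·p·q + 1, -p^2 + 2]].
At the point, J = [[-7.000, 0.000], [-8.000, -0.250]] (det J = 1.750).
Solving J·Δ = −F gives Δ = (0.393, -31.571).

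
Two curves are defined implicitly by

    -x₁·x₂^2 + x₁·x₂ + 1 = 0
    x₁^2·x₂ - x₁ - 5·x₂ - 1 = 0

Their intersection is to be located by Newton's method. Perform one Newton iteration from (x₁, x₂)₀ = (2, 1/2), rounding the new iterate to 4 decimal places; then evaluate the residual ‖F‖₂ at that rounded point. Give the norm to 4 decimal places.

At (2, 1/2): F = (1.5000, -3.5000).
Jacobian J = [[-x₂^2 + x₂, -2·x₁·x₂ + x₁], [2·x₁·x₂ - 1, x₁^2 - 5]].
At the point, J = [[0.2500, 0.0000], [1.0000, -1.0000]] (det J = -0.2500).
Solving J·Δ = −F gives Δ = (-6.0000, -9.5000).
Then the next iterate is (x₁, x₂)₁ = (-4.0000, -9.0000).
Re-evaluating at (-4.0000, -9.0000): F = (361.0000, -96.0000), so ‖F‖₂ = 373.5465.

373.5465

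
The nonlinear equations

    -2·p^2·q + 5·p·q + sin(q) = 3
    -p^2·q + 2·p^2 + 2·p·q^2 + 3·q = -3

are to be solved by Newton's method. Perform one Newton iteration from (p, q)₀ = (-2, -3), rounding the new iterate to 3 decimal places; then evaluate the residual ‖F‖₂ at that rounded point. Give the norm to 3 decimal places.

At (-2, -3): F = (50.85888, -22.000).
Jacobian J = [[-4·p·q + 5·q, -2·p^2 + 5·p + cos(q)], [-2·p·q + 4·p + 2·q^2, -p^2 + 4·p·q + 3]].
At the point, J = [[-39.000, -18.98999], [-2.000, 23.000]] (det J = -934.97998).
Solving J·Δ = −F gives Δ = (0.804, 1.026).
Then the next iterate is (p, q)₁ = (-1.196, -1.974).
Re-evaluating at (-1.196, -1.974): F = (13.53199, -6.55838), so ‖F‖₂ = 15.038.

15.038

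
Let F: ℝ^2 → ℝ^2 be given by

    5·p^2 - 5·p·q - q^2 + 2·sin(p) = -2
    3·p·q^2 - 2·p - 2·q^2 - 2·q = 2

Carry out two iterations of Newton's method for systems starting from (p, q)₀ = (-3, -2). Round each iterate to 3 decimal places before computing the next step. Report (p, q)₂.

(-1.274, -0.991)

At (-3, -2): F = (12.71776, -36.000).
Jacobian J = [[10·p - 5·q + 2·cos(p), -5·p - 2·q], [3·q^2 - 2, 6·p·q - 4·q - 2]].
At the point, J = [[-21.97998, 19.000], [10.000, 42.000]] (det J = -1113.15937).
Solving J·Δ = −F gives Δ = (1.094, 0.597).
Then the next iterate is (p, q)₁ = (-1.906, -1.403).
Round to (-1.906, -1.403) and repeat: F = (2.93649, -10.57418), J = [[-12.70292, 12.336], [3.90523, 19.65671]].
Δ = (0.632, 0.412), so (p, q)₂ = (-1.274, -0.991).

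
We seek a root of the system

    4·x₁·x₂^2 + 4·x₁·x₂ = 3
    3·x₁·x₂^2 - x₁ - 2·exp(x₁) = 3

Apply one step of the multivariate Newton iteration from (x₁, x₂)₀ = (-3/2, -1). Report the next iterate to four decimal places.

(-0.2474, -0.5000)

At (-3/2, -1): F = (-3.0000, -6.446260).
Jacobian J = [[4·x₂^2 + 4·x₂, 8·x₁·x₂ + 4·x₁], [3·x₂^2 - 2·exp(x₁) - 1, 6·x₁·x₂]].
At the point, J = [[0.0000, 6.0000], [1.553740, 9.0000]] (det J = -9.322438).
Solving J·Δ = −F gives Δ = (1.2526, 0.5000).
Then the next iterate is (x₁, x₂)₁ = (-0.2474, -0.5000).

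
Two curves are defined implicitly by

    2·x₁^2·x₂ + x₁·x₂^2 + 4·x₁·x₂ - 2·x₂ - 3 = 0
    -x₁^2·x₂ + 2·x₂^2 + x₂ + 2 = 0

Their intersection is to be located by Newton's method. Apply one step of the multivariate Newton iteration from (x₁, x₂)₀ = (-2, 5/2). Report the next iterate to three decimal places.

At (-2, 5/2): F = (-20.500, 7.000).
Jacobian J = [[4·x₁·x₂ + x₂^2 + 4·x₂, 2·x₁^2 + 2·x₁·x₂ + 4·x₁ - 2], [-2·x₁·x₂, -x₁^2 + 4·x₂ + 1]].
At the point, J = [[-3.750, -12.000], [10.000, 7.000]] (det J = 93.750).
Solving J·Δ = −F gives Δ = (0.635, -1.907).
Then the next iterate is (x₁, x₂)₁ = (-1.365, 0.593).

(-1.365, 0.593)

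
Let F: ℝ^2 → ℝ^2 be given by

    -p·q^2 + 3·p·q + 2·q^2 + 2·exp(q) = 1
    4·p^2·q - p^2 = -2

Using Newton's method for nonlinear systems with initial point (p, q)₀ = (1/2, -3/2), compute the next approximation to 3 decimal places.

(0.549, -1.406)

At (1/2, -3/2): F = (0.57126, 0.250).
Jacobian J = [[-q^2 + 3·q, -2·p·q + 3·p + 4·q + 2·exp(q)], [8·p·q - 2·p, 4·p^2]].
At the point, J = [[-6.750, -2.55374], [-7.000, 1.000]] (det J = -24.62618).
Solving J·Δ = −F gives Δ = (0.049, 0.094).
Then the next iterate is (p, q)₁ = (0.549, -1.406).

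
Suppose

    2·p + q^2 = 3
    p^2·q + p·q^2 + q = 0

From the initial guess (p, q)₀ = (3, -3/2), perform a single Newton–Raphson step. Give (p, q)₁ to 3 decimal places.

(1.932, -0.462)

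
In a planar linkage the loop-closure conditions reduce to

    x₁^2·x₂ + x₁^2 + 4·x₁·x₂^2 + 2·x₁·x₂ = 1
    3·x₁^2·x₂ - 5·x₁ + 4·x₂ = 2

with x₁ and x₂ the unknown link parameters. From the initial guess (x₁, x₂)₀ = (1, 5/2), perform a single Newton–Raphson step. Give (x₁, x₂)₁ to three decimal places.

At (1, 5/2): F = (32.500, 10.500).
Jacobian J = [[2·x₁·x₂ + 2·x₁ + 4·x₂^2 + 2·x₂, x₁^2 + 8·x₁·x₂ + 2·x₁], [6·x₁·x₂ - 5, 3·x₁^2 + 4]].
At the point, J = [[37.000, 23.000], [10.000, 7.000]] (det J = 29.000).
Solving J·Δ = −F gives Δ = (0.483, -2.190).
Then the next iterate is (x₁, x₂)₁ = (1.483, 0.310).

(1.483, 0.310)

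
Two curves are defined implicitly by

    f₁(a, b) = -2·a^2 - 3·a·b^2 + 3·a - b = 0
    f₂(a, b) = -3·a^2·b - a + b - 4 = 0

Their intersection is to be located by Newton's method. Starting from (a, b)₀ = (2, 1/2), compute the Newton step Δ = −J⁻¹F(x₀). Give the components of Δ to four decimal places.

At (2, 1/2): F = (-4.0000, -11.5000).
Jacobian J = [[-4·a - 3·b^2 + 3, -6·a·b - 1], [-6·a·b - 1, -3·a^2 + 1]].
At the point, J = [[-5.7500, -7.0000], [-7.0000, -11.0000]] (det J = 14.2500).
Solving J·Δ = −F gives Δ = (2.5614, -2.6754).

(2.5614, -2.6754)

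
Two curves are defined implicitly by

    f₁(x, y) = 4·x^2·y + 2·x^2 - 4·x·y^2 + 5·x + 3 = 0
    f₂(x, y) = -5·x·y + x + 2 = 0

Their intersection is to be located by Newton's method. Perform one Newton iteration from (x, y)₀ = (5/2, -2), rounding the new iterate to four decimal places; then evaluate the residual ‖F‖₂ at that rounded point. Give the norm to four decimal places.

117.5104

At (5/2, -2): F = (-62.0000, 29.5000).
Jacobian J = [[8·x·y + 4·x - 4·y^2 + 5, 4·x^2 - 8·x·y], [-5·y + 1, -5·x]].
At the point, J = [[-41.0000, 65.0000], [11.0000, -12.5000]] (det J = -202.5000).
Solving J·Δ = −F gives Δ = (-5.6420, -2.6049).
Then the next iterate is (x, y)₁ = (-3.1420, -4.6049).
Re-evaluating at (-3.1420, -4.6049): F = (91.698763, -73.484979), so ‖F‖₂ = 117.5104.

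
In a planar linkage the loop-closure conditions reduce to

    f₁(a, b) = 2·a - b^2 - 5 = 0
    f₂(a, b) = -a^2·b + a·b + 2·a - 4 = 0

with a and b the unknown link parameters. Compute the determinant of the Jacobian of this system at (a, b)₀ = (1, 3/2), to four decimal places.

1.5000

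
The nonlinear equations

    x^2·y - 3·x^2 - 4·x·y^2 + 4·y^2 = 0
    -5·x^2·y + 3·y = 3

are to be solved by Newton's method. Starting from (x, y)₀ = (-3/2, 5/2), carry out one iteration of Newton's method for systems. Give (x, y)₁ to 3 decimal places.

At (-3/2, 5/2): F = (61.375, -23.625).
Jacobian J = [[2·x·y - 6·x - 4·y^2, x^2 - 8·x·y + 8·y], [-10·x·y, -5·x^2 + 3]].
At the point, J = [[-23.500, 52.250], [37.500, -8.250]] (det J = -1765.500).
Solving J·Δ = −F gives Δ = (0.412, -0.989).
Then the next iterate is (x, y)₁ = (-1.088, 1.511).

(-1.088, 1.511)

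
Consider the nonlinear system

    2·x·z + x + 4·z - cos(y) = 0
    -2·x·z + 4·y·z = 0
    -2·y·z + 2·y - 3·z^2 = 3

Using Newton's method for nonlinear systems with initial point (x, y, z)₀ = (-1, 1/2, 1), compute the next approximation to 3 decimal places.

(-0.487, 0.613, 0.143)

At (-1, 1/2, 1): F = (0.12242, 4.000, -6.000).
Jacobian J = [[2·z + 1, sin(y), 2·x + 4], [-2·z, 4·z, -2·x + 4·y], [0, -2·z + 2, -2·y - 6·z]].
At the point, J = [[3.000, 0.47943, 2.000], [-2.000, 4.000, 4.000], [0.000, 0.000, -7.000]] (det J = -90.71196).
Solving J·Δ = −F gives Δ = (0.513, 0.113, -0.857).
Then the next iterate is (x, y, z)₁ = (-0.487, 0.613, 0.143).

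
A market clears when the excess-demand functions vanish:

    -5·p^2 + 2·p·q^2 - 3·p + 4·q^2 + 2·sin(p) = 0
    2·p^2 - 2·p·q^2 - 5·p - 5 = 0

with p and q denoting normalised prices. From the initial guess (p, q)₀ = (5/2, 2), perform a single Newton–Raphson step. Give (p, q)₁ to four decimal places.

(0.7760, 1.0086)

At (5/2, 2): F = (-1.553056, -25.0000).
Jacobian J = [[-10·p + 2·q^2 + 2·cos(p) - 3, 4·p·q + 8·q], [4·p - 2·q^2 - 5, -4·p·q]].
At the point, J = [[-21.602287, 36.0000], [-3.0000, -20.0000]] (det J = 540.045745).
Solving J·Δ = −F gives Δ = (-1.7240, -0.9914).
Then the next iterate is (p, q)₁ = (0.7760, 1.0086).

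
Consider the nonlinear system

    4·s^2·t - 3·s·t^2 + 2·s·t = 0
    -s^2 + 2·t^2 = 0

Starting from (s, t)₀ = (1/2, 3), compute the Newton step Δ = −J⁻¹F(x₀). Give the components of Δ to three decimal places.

(0.298, -1.454)

At (1/2, 3): F = (-7.500, 17.750).
Jacobian J = [[8·s·t - 3·t^2 + 2·t, 4·s^2 - 6·s·t + 2·s], [-2·s, 4·t]].
At the point, J = [[-9.000, -7.000], [-1.000, 12.000]] (det J = -115.000).
Solving J·Δ = −F gives Δ = (0.298, -1.454).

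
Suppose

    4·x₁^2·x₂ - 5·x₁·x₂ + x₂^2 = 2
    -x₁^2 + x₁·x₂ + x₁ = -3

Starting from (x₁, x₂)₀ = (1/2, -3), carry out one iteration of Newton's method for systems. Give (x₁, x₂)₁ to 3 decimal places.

(1.399, -1.107)

At (1/2, -3): F = (11.500, 1.750).
Jacobian J = [[8·x₁·x₂ - 5·x₂, 4·x₁^2 - 5·x₁ + 2·x₂], [-2·x₁ + x₂ + 1, x₁]].
At the point, J = [[3.000, -7.500], [-3.000, 0.500]] (det J = -21.000).
Solving J·Δ = −F gives Δ = (0.899, 1.893).
Then the next iterate is (x₁, x₂)₁ = (1.399, -1.107).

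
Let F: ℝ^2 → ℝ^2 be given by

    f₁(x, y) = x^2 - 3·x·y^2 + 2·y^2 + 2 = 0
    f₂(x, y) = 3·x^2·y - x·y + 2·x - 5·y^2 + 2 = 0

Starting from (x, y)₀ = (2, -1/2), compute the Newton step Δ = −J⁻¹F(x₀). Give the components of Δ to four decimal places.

(-1.2112, -0.2659)

At (2, -1/2): F = (5.0000, -0.2500).
Jacobian J = [[2·x - 3·y^2, -6·x·y + 4·y], [6·x·y - y + 2, 3·x^2 - x - 10·y]].
At the point, J = [[3.2500, 4.0000], [-3.5000, 15.0000]] (det J = 62.7500).
Solving J·Δ = −F gives Δ = (-1.2112, -0.2659).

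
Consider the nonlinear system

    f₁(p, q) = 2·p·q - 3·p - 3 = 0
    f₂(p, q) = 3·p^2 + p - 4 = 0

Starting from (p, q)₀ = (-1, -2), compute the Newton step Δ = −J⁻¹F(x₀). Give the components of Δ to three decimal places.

(-0.400, 3.400)

At (-1, -2): F = (4.000, -2.000).
Jacobian J = [[2·q - 3, 2·p], [6·p + 1, 0]].
At the point, J = [[-7.000, -2.000], [-5.000, 0.000]] (det J = -10.000).
Solving J·Δ = −F gives Δ = (-0.400, 3.400).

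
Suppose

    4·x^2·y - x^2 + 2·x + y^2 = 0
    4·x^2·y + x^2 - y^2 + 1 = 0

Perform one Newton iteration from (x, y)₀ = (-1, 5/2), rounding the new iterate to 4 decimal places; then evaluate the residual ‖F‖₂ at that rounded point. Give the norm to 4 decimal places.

4.1696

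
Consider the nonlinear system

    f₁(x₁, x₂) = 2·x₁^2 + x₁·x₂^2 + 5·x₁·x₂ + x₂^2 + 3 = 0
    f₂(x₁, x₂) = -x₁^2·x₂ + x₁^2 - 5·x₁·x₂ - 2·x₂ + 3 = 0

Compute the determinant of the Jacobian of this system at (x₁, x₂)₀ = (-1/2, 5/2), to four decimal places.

4.1875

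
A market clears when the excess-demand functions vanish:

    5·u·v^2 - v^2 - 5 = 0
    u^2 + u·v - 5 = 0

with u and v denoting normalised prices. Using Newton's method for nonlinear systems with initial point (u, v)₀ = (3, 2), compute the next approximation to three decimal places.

(1.951, 1.464)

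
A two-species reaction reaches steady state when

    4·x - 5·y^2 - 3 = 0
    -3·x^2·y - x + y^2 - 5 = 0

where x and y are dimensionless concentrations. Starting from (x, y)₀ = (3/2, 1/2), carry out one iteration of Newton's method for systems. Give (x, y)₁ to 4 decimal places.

(0.3478, -0.0718)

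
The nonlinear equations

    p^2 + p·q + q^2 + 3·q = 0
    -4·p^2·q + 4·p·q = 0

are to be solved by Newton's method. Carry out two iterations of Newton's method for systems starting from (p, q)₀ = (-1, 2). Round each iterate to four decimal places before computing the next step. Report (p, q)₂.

(-1.1115, -0.2428)

At (-1, 2): F = (9.0000, -16.0000).
Jacobian J = [[2·p + q, p + 2·q + 3], [-8·p·q + 4·q, -4·p^2 + 4·p]].
At the point, J = [[0.0000, 6.0000], [24.0000, -8.0000]] (det J = -144.0000).
Solving J·Δ = −F gives Δ = (0.1667, -1.5000).
Then the next iterate is (p, q)₁ = (-0.8333, 0.5000).
Round to (-0.8333, 0.5000) and repeat: F = (2.027739, -3.055378), J = [[-1.1666, 3.1667], [5.3332, -6.110756]].
Δ = (-0.2782, -0.7428), so (p, q)₂ = (-1.1115, -0.2428).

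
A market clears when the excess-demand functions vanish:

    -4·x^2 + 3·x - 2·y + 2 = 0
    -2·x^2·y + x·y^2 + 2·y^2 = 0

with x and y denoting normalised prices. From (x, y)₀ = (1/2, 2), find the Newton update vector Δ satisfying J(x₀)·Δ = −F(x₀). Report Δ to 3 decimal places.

At (1/2, 2): F = (-1.500, 9.000).
Jacobian J = [[-8·x + 3, -2], [-4·x·y + y^2, -2·x^2 + 2·x·y + 4·y]].
At the point, J = [[-1.000, -2.000], [0.000, 9.500]] (det J = -9.500).
Solving J·Δ = −F gives Δ = (0.395, -0.947).

(0.395, -0.947)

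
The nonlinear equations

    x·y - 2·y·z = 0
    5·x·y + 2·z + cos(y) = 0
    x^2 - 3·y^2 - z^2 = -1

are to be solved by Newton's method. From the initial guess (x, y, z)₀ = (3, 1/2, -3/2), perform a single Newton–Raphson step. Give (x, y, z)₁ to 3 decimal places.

(1.267, 0.300, -0.568)

At (3, 1/2, -3/2): F = (3.000, 5.37758, 7.000).
Jacobian J = [[y, x - 2·z, -2·y], [5·y, 5·x - sin(y), 2], [2·x, -6·y, -2·z]].
At the point, J = [[0.500, 6.000, -1.000], [2.500, 14.52057, 2.000], [6.000, -3.000, 3.000]] (det J = 146.40431).
Solving J·Δ = −F gives Δ = (-1.733, -0.200, 0.932).
Then the next iterate is (x, y, z)₁ = (1.267, 0.300, -0.568).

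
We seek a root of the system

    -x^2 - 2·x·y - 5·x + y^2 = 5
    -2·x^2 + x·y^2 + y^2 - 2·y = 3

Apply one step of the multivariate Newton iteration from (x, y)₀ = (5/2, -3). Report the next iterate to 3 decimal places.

(-0.417, -1.917)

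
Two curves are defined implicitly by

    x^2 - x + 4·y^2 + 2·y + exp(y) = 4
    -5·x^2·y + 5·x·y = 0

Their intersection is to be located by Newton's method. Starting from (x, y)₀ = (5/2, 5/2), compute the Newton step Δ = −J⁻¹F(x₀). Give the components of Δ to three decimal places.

(-0.499, -1.168)

At (5/2, 5/2): F = (41.93249, -46.875).
Jacobian J = [[2·x - 1, 8·y + exp(y) + 2], [-10·x·y + 5·y, -5·x^2 + 5·x]].
At the point, J = [[4.000, 34.18249], [-50.000, -18.750]] (det J = 1634.12470).
Solving J·Δ = −F gives Δ = (-0.499, -1.168).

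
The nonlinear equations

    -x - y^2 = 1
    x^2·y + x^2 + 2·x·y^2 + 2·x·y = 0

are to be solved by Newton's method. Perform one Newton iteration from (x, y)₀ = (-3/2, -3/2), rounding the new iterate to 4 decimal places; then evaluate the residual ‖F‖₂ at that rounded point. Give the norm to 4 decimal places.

0.2500

At (-3/2, -3/2): F = (-1.7500, -3.3750).
Jacobian J = [[-1, -2·y], [2·x·y + 2·x + 2·y^2 + 2·y, x^2 + 4·x·y + 2·x]].
At the point, J = [[-1.0000, 3.0000], [3.0000, 8.2500]] (det J = -17.2500).
Solving J·Δ = −F gives Δ = (-0.2500, 0.5000).
Then the next iterate is (x, y)₁ = (-1.7500, -1.0000).
Re-evaluating at (-1.7500, -1.0000): F = (-0.2500, 0.0000), so ‖F‖₂ = 0.2500.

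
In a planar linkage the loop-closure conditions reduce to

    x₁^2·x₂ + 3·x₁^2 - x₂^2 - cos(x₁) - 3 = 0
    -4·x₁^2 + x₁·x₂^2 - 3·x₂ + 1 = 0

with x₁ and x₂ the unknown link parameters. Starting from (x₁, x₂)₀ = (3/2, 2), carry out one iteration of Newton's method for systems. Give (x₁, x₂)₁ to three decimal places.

At (3/2, 2): F = (4.17926, -8.000).
Jacobian J = [[2·x₁·x₂ + 6·x₁ + sin(x₁), x₁^2 - 2·x₂], [-8·x₁ + x₂^2, 2·x₁·x₂ - 3]].
At the point, J = [[15.99749, -1.750], [-8.000, 3.000]] (det J = 33.99248).
Solving J·Δ = −F gives Δ = (0.043, 2.781).
Then the next iterate is (x₁, x₂)₁ = (1.543, 4.781).

(1.543, 4.781)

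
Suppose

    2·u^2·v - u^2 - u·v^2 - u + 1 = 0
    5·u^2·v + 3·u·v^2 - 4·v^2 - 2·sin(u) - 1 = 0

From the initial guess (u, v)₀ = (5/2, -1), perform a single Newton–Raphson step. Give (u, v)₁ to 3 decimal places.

(2.001, -0.185)

At (5/2, -1): F = (-22.750, -29.94694).
Jacobian J = [[4·u·v - 2·u - v^2 - 1, 2·u^2 - 2·u·v], [10·u·v + 3·v^2 - 2·cos(u), 5·u^2 + 6·u·v - 8·v]].
At the point, J = [[-17.000, 17.500], [-20.39771, 24.250]] (det J = -55.29003).
Solving J·Δ = −F gives Δ = (-0.499, 0.815).
Then the next iterate is (u, v)₁ = (2.001, -0.185).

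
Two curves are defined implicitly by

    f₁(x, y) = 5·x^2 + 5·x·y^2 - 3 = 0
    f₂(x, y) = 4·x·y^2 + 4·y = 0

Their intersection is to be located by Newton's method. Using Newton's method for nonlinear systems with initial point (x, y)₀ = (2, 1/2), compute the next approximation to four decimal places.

(1.2082, 0.2327)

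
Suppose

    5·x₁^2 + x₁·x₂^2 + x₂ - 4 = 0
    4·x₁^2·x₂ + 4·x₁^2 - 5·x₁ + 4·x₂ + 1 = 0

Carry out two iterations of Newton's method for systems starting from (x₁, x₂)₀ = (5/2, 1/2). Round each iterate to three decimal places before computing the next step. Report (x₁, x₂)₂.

At (5/2, 1/2): F = (28.375, 28.000).
Jacobian J = [[10·x₁ + x₂^2, 2·x₁·x₂ + 1], [8·x₁·x₂ + 8·x₁ - 5, 4·x₁^2 + 4]].
At the point, J = [[25.250, 3.500], [25.000, 29.000]] (det J = 644.750).
Solving J·Δ = −F gives Δ = (-1.124, 0.004).
Then the next iterate is (x₁, x₂)₁ = (1.376, 0.504).
Round to (1.376, 0.504) and repeat: F = (6.32041, 7.52655), J = [[14.01402, 2.38701], [11.55603, 11.57350]].
Δ = (-0.410, -0.241), so (x₁, x₂)₂ = (0.966, 0.263).

(0.966, 0.263)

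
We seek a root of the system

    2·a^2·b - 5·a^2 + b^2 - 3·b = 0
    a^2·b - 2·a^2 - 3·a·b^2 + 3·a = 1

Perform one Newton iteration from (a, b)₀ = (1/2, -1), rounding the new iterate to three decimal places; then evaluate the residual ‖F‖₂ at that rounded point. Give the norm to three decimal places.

0.526

At (1/2, -1): F = (2.250, -1.750).
Jacobian J = [[4·a·b - 10·a, 2·a^2 + 2·b - 3], [2·a·b - 4·a - 3·b^2 + 3, a^2 - 6·a·b]].
At the point, J = [[-7.000, -4.500], [-3.000, 3.250]] (det J = -36.250).
Solving J·Δ = −F gives Δ = (-0.016, 0.524).
Then the next iterate is (a, b)₁ = (0.484, -0.476).
Re-evaluating at (0.484, -0.476): F = (0.26028, -0.45701), so ‖F‖₂ = 0.526.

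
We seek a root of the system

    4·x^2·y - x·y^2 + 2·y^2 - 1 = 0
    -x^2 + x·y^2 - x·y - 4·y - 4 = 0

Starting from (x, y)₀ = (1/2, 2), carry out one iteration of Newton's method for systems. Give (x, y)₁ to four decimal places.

At (1/2, 2): F = (7.0000, -11.2500).
Jacobian J = [[8·x·y - y^2, 4·x^2 - 2·x·y + 4·y], [-2·x + y^2 - y, 2·x·y - x - 4]].
At the point, J = [[4.0000, 7.0000], [1.0000, -2.5000]] (det J = -17.0000).
Solving J·Δ = −F gives Δ = (3.6029, -3.0588).
Then the next iterate is (x, y)₁ = (4.1029, -1.0588).

(4.1029, -1.0588)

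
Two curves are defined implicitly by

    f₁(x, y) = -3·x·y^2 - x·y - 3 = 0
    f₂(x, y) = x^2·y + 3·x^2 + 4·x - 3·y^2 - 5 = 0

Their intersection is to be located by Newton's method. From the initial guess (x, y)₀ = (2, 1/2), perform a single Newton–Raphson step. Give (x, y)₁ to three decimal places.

(1.128, -0.051)

At (2, 1/2): F = (-5.500, 16.250).
Jacobian J = [[-3·y^2 - y, -6·x·y - x], [2·x·y + 6·x + 4, x^2 - 6·y]].
At the point, J = [[-1.250, -8.000], [18.000, 1.000]] (det J = 142.750).
Solving J·Δ = −F gives Δ = (-0.872, -0.551).
Then the next iterate is (x, y)₁ = (1.128, -0.051).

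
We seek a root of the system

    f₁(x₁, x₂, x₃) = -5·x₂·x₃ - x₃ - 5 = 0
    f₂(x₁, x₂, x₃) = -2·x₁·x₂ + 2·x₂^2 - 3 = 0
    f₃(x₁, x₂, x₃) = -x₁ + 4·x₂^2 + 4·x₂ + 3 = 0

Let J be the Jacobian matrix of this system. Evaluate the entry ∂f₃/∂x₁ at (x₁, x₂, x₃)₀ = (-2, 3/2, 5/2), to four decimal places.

∂f₃/∂x₁ = -1.
At (-2, 3/2, 5/2) this is -1.0000.

-1.0000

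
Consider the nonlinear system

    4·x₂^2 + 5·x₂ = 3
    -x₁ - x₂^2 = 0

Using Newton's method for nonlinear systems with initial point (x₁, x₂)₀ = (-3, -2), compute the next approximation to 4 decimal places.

(-2.9091, -1.7273)

At (-3, -2): F = (3.0000, -1.0000).
Jacobian J = [[0, 8·x₂ + 5], [-1, -2·x₂]].
At the point, J = [[0.0000, -11.0000], [-1.0000, 4.0000]] (det J = -11.0000).
Solving J·Δ = −F gives Δ = (0.0909, 0.2727).
Then the next iterate is (x₁, x₂)₁ = (-2.9091, -1.7273).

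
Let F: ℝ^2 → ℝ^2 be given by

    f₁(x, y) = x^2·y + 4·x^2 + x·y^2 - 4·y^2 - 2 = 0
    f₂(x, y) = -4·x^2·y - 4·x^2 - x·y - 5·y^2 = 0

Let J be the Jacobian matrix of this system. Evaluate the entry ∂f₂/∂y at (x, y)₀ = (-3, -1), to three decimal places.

∂f₂/∂y = -4·x^2 - x - 10·y.
At (-3, -1) this is -23.000.

-23.000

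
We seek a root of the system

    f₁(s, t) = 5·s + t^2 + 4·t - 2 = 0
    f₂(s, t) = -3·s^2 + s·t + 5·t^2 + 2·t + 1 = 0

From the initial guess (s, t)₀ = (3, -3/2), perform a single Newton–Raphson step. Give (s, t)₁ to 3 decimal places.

(0.697, 0.766)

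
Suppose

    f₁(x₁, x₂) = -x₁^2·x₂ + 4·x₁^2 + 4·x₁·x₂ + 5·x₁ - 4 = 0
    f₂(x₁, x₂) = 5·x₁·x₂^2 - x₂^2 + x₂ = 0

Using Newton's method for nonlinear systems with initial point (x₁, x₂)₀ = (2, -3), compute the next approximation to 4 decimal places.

(1.3488, -2.0812)

At (2, -3): F = (10.0000, 78.0000).
Jacobian J = [[-2·x₁·x₂ + 8·x₁ + 4·x₂ + 5, -x₁^2 + 4·x₁], [5·x₂^2, 10·x₁·x₂ - 2·x₂ + 1]].
At the point, J = [[21.0000, 4.0000], [45.0000, -53.0000]] (det J = -1293.0000).
Solving J·Δ = −F gives Δ = (-0.6512, 0.9188).
Then the next iterate is (x₁, x₂)₁ = (1.3488, -2.0812).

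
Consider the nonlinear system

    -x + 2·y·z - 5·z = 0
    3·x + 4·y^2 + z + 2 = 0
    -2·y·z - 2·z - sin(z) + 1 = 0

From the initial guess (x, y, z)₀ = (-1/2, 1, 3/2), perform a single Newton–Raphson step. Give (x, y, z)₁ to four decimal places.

(-1.3970, 0.7473, 0.2129)

At (-1/2, 1, 3/2): F = (-4.0000, 6.0000, -5.997495).
Jacobian J = [[-1, 2·z, 2·y - 5], [3, 8·y, 1], [0, -2·z, -2·y - cos(z) - 2]].
At the point, J = [[-1.0000, 3.0000, -3.0000], [3.0000, 8.0000, 1.0000], [0.0000, -3.0000, -4.070737]] (det J = 93.202532).
Solving J·Δ = −F gives Δ = (-0.8970, -0.2527, -1.2871).
Then the next iterate is (x, y, z)₁ = (-1.3970, 0.7473, 0.2129).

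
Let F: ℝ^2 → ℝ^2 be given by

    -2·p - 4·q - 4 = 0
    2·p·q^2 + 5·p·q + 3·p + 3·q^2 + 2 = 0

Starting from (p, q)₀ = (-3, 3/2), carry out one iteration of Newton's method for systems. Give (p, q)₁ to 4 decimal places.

At (-3, 3/2): F = (-4.0000, -36.2500).
Jacobian J = [[-2, -4], [2·q^2 + 5·q + 3, 4·p·q + 5·p + 6·q]].
At the point, J = [[-2.0000, -4.0000], [15.0000, -24.0000]] (det J = 108.0000).
Solving J·Δ = −F gives Δ = (0.4537, -1.2269).
Then the next iterate is (p, q)₁ = (-2.5463, 0.2731).

(-2.5463, 0.2731)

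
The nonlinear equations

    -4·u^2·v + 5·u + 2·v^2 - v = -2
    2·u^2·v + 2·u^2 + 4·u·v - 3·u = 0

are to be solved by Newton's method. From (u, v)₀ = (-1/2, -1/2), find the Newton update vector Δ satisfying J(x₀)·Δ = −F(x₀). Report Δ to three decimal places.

(0.333, 0.500)

At (-1/2, -1/2): F = (1.000, 2.750).
Jacobian J = [[-8·u·v + 5, -4·u^2 + 4·v - 1], [4·u·v + 4·u + 4·v - 3, 2·u^2 + 4·u]].
At the point, J = [[3.000, -4.000], [-6.000, -1.500]] (det J = -28.500).
Solving J·Δ = −F gives Δ = (0.333, 0.500).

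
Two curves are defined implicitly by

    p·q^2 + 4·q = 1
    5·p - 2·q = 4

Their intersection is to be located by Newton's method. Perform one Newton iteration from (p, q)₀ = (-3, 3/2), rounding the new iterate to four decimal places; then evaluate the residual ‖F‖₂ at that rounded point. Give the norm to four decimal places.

39.6540

At (-3, 3/2): F = (-1.7500, -22.0000).
Jacobian J = [[q^2, 2·p·q + 4], [5, -2]].
At the point, J = [[2.2500, -5.0000], [5.0000, -2.0000]] (det J = 20.5000).
Solving J·Δ = −F gives Δ = (5.1951, 1.9878).
Then the next iterate is (p, q)₁ = (2.1951, 3.4878).
Re-evaluating at (2.1951, 3.4878): F = (39.654040, -0.0001), so ‖F‖₂ = 39.6540.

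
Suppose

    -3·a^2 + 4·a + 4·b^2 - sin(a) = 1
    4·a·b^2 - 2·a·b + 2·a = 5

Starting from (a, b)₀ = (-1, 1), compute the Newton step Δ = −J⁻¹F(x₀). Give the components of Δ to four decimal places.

(1.0247, -0.8169)

At (-1, 1): F = (-3.158529, -9.0000).
Jacobian J = [[-6·a - cos(a) + 4, 8·b], [4·b^2 - 2·b + 2, 8·a·b - 2·a]].
At the point, J = [[9.459698, 8.0000], [4.0000, -6.0000]] (det J = -88.758186).
Solving J·Δ = −F gives Δ = (1.0247, -0.8169).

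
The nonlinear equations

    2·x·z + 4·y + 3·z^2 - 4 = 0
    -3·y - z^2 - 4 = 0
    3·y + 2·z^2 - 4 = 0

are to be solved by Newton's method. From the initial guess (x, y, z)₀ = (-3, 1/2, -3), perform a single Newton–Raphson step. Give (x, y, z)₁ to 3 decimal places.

(0.500, -4.000, -2.833)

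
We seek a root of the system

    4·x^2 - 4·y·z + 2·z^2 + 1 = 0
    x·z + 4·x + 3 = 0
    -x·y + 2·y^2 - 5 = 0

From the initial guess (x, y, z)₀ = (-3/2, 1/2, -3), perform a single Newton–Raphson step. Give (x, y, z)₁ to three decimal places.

(0.175, 1.811, -0.883)

At (-3/2, 1/2, -3): F = (34.000, 1.500, -3.750).
Jacobian J = [[8·x, -4·z, -4·y + 4·z], [z + 4, 0, x], [-y, -x + 4·y, 0]].
At the point, J = [[-12.000, 12.000, -14.000], [1.000, 0.000, -1.500], [-0.500, 3.500, 0.000]] (det J = -103.000).
Solving J·Δ = −F gives Δ = (1.675, 1.311, 2.117).
Then the next iterate is (x, y, z)₁ = (0.175, 1.811, -0.883).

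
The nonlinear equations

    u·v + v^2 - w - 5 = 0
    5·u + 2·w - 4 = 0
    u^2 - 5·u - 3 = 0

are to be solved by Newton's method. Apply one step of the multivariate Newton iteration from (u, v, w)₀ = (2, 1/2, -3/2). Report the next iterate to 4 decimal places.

(-7.0000, 9.7500, 19.5000)

At (2, 1/2, -3/2): F = (-2.2500, 3.0000, -9.0000).
Jacobian J = [[v, u + 2·v, -1], [5, 0, 2], [2·u - 5, 0, 0]].
At the point, J = [[0.5000, 3.0000, -1.0000], [5.0000, 0.0000, 2.0000], [-1.0000, 0.0000, 0.0000]] (det J = -6.0000).
Solving J·Δ = −F gives Δ = (-9.0000, 9.2500, 21.0000).
Then the next iterate is (u, v, w)₁ = (-7.0000, 9.7500, 19.5000).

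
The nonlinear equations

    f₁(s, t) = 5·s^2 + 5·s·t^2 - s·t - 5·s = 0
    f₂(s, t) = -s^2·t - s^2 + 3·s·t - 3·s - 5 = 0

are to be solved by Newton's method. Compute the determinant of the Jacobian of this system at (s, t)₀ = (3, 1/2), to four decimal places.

126.0000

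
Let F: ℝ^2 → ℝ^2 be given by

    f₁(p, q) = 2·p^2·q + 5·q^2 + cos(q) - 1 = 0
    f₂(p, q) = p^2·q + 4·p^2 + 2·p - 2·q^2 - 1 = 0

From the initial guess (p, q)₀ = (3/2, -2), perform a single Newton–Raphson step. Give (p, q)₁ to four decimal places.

At (3/2, -2): F = (9.583853, -1.5000).
Jacobian J = [[4·p·q, 2·p^2 + 10·q - sin(q)], [2·p·q + 8·p + 2, p^2 - 4·q]].
At the point, J = [[-12.0000, -14.590703], [8.0000, 10.2500]] (det J = -6.274379).
Solving J·Δ = −F gives Δ = (12.1683, -9.3509).
Then the next iterate is (p, q)₁ = (13.6683, -11.3509).

(13.6683, -11.3509)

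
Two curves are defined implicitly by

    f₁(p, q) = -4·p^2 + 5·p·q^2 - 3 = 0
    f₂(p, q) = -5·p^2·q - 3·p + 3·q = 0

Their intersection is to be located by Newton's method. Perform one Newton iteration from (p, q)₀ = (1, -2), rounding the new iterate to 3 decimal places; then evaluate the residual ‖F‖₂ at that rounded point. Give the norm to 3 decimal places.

1.985

At (1, -2): F = (13.000, 1.000).
Jacobian J = [[-8·p + 5·q^2, 10·p·q], [-10·p·q - 3, -5·p^2 + 3]].
At the point, J = [[12.000, -20.000], [17.000, -2.000]] (det J = 316.000).
Solving J·Δ = −F gives Δ = (0.019, 0.661).
Then the next iterate is (p, q)₁ = (1.019, -1.339).
Re-evaluating at (1.019, -1.339): F = (1.98149, -0.12217), so ‖F‖₂ = 1.985.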